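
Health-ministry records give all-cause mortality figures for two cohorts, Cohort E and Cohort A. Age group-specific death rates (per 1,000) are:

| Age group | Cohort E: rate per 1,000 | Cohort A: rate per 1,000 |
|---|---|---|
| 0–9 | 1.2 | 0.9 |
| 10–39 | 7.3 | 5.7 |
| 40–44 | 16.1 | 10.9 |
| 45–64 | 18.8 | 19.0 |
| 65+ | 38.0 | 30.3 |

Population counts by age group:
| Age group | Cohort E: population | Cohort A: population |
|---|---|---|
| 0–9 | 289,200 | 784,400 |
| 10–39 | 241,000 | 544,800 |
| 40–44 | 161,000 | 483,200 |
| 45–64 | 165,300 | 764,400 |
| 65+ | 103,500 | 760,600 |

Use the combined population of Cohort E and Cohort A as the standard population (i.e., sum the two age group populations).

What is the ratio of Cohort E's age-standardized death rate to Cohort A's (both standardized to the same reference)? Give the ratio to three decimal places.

Combined standard total = 4,297,400; weights = 0.2498, 0.1829, 0.1499, 0.2163, 0.2011.
Cohort E: 0.2498×1.2 + 0.1829×7.3 + 0.1499×16.1 + 0.2163×18.8 + 0.2011×38.0 = 15.7561 per 1,000.
Cohort A: 0.2498×0.9 + 0.1829×5.7 + 0.1499×10.9 + 0.2163×19.0 + 0.2011×30.3 = 13.1041 per 1,000.
Ratio = 15.7561 ÷ 13.1041 = 1.20238.

1.202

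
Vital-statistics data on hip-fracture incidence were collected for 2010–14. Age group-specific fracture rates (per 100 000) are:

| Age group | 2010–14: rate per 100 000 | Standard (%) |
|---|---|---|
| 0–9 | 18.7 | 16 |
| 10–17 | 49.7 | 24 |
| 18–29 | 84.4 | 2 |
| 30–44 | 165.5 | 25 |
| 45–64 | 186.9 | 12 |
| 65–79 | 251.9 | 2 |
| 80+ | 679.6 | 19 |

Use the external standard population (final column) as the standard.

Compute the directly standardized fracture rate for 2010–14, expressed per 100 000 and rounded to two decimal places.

Standard weights: 0.16, 0.24, 0.02, 0.25, 0.12, 0.02, 0.19.
Standardized rate: 0.1600×18.7 + 0.2400×49.7 + 0.0200×84.4 + 0.2500×165.5 + 0.1200×186.9 + 0.0200×251.9 + 0.1900×679.6 = 214.5730 per 100 000.

214.57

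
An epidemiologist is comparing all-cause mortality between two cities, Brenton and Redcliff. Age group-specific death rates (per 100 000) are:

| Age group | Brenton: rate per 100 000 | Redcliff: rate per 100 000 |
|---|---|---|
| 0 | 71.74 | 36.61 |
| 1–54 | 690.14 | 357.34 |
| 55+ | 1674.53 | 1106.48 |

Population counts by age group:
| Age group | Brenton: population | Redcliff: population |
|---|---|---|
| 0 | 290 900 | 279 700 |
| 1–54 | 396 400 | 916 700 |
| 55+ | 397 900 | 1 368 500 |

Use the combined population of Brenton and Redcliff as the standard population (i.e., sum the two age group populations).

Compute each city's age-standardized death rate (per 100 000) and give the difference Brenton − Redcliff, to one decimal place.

400.1

Combined standard total = 3 650 100; weights = 0.1563, 0.3597, 0.4839.
Brenton: 0.1563×71.74 + 0.3597×690.14 + 0.4839×1674.53 = 1069.8467 per 100 000.
Redcliff: 0.1563×36.61 + 0.3597×357.34 + 0.4839×1106.48 = 669.7348 per 100 000.
Difference = 1069.8467 − 669.7348 = 400.1119.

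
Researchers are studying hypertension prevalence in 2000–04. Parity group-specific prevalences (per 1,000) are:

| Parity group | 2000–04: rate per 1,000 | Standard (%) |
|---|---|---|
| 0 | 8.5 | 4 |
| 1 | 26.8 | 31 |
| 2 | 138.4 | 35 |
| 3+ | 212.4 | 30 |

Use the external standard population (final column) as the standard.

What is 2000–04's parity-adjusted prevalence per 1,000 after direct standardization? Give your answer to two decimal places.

120.81

Standard weights: 0.04, 0.31, 0.35, 0.30.
Standardized rate: 0.0400×8.5 + 0.3100×26.8 + 0.3500×138.4 + 0.3000×212.4 = 120.8080 per 1,000.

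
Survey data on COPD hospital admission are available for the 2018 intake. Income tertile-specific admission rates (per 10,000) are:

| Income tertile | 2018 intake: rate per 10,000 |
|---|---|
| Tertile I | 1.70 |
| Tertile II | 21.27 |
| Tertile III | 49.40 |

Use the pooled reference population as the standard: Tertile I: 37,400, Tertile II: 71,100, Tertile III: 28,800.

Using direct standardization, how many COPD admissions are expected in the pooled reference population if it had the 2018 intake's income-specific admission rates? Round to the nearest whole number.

300

Expected COPD admissions = Σ (standard pop × income-specific rate ÷ 10,000)
= 37,400×1.70/10,000 + 71,100×21.27/10,000 + 28,800×49.40/10,000
= 6.36 + 151.23 + 142.27 = 299.86.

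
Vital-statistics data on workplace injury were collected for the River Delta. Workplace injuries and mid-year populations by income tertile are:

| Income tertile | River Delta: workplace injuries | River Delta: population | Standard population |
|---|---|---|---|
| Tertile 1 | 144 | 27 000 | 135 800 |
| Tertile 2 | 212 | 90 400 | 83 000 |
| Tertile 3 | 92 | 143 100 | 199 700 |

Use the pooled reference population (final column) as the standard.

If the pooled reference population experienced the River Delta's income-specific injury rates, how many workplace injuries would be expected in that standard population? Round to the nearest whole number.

1047

Income-specific rates per 10 000 for the River Delta: 53.33, 23.45, 6.43.
Expected workplace injuries = Σ (standard pop × income-specific rate ÷ 10 000)
= 135 800×53.33/10 000 + 83 000×23.45/10 000 + 199 700×6.43/10 000
= 724.27 + 194.65 + 128.39 = 1047.30.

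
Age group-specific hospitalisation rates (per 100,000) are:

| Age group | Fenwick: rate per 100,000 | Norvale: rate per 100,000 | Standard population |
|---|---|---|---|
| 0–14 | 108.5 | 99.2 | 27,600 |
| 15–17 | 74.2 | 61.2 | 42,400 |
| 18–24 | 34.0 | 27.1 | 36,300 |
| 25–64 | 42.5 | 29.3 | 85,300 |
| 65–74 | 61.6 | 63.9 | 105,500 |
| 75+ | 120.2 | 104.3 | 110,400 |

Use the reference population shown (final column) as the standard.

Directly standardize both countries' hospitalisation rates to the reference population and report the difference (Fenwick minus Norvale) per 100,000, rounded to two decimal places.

Standard total = 407,500; weights = 0.0677, 0.1040, 0.0891, 0.2093, 0.2589, 0.2709.
Fenwick: 0.0677×108.5 + 0.1040×74.2 + 0.0891×34.0 + 0.2093×42.5 + 0.2589×61.6 + 0.2709×120.2 = 75.5068 per 100,000.
Norvale: 0.0677×99.2 + 0.1040×61.2 + 0.0891×27.1 + 0.2093×29.3 + 0.2589×63.9 + 0.2709×104.3 = 66.4343 per 100,000.
Difference = 75.5068 − 66.4343 = 9.0724.

9.07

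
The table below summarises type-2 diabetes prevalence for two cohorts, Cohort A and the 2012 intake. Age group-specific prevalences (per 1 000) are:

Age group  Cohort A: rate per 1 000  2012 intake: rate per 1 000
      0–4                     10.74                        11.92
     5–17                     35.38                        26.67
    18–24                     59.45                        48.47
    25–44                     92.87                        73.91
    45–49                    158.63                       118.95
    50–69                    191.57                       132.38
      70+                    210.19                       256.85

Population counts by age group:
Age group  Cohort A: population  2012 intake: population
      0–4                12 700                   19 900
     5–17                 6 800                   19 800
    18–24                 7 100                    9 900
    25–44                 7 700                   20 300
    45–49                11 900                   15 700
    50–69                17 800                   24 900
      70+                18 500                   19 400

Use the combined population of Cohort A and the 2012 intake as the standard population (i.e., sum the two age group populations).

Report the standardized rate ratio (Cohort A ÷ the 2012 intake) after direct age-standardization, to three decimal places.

1.122

Combined standard total = 212 400; weights = 0.1535, 0.1252, 0.0800, 0.1318, 0.1299, 0.2010, 0.1784.
Cohort A: 0.1535×10.74 + 0.1252×35.38 + 0.0800×59.45 + 0.1318×92.87 + 0.1299×158.63 + 0.2010×191.57 + 0.1784×210.19 = 119.7113 per 1 000.
The 2012 intake: 0.1535×11.92 + 0.1252×26.67 + 0.0800×48.47 + 0.1318×73.91 + 0.1299×118.95 + 0.2010×132.38 + 0.1784×256.85 = 106.6937 per 1 000.
Ratio = 119.7113 ÷ 106.6937 = 1.12201.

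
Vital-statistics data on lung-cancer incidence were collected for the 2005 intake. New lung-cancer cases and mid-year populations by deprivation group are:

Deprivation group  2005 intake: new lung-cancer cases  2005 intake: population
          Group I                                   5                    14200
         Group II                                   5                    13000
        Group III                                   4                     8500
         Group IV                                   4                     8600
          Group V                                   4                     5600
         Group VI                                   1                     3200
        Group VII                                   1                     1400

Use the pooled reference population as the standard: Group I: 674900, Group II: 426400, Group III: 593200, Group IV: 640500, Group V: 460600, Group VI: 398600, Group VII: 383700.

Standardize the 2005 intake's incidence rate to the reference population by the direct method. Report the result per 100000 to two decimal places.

47.69

Deprivation-specific rates per 100000 for the 2005 intake: 35.21, 38.46, 47.06, 46.51, 71.43, 31.25, 71.43.
Standard total = 3577900; weights = 0.1886, 0.1192, 0.1658, 0.1790, 0.1287, 0.1114, 0.1072.
Standardized rate: 0.1886×35.21 + 0.1192×38.46 + 0.1658×47.06 + 0.1790×46.51 + 0.1287×71.43 + 0.1114×31.25 + 0.1072×71.43 = 47.6910 per 100000.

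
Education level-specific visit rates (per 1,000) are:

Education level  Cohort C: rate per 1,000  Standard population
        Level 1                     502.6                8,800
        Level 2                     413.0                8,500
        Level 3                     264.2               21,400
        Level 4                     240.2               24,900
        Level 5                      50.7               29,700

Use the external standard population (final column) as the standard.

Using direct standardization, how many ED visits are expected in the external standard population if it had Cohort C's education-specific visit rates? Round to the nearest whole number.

Expected ED visits = Σ (standard pop × education-specific rate ÷ 1,000)
= 8,800×502.6/1,000 + 8,500×413.0/1,000 + 21,400×264.2/1,000 + 24,900×240.2/1,000 + 29,700×50.7/1,000
= 4422.88 + 3510.50 + 5653.88 + 5980.98 + 1505.79 = 21074.03.

21074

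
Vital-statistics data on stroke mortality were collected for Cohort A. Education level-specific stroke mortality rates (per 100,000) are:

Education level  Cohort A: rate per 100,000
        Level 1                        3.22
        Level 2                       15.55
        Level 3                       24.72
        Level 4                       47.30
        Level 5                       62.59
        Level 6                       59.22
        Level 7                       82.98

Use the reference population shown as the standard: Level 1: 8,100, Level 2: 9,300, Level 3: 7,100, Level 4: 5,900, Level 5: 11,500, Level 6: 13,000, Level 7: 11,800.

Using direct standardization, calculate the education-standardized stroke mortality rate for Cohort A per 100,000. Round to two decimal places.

46.39

Standard total = 66,700; weights = 0.1214, 0.1394, 0.1064, 0.0885, 0.1724, 0.1949, 0.1769.
Standardized rate: 0.1214×3.22 + 0.1394×15.55 + 0.1064×24.72 + 0.0885×47.30 + 0.1724×62.59 + 0.1949×59.22 + 0.1769×82.98 = 46.3881 per 100,000.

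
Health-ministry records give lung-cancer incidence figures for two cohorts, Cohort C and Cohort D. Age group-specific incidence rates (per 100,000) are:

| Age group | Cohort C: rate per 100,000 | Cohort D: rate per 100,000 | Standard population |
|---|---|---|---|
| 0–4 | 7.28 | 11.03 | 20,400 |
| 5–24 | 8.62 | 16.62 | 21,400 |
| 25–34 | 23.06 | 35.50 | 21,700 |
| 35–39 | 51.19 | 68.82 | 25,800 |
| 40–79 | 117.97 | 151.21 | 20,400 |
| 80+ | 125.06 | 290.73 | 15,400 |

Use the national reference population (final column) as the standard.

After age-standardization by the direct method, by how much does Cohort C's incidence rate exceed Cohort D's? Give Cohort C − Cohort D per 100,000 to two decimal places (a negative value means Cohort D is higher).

Standard total = 125,100; weights = 0.1631, 0.1711, 0.1735, 0.2062, 0.1631, 0.1231.
Cohort C: 0.1631×7.28 + 0.1711×8.62 + 0.1735×23.06 + 0.2062×51.19 + 0.1631×117.97 + 0.1231×125.06 = 51.8513 per 100,000.
Cohort D: 0.1631×11.03 + 0.1711×16.62 + 0.1735×35.50 + 0.2062×68.82 + 0.1631×151.21 + 0.1231×290.73 = 85.4397 per 100,000.
Difference = 51.8513 − 85.4397 = -33.5885.

-33.59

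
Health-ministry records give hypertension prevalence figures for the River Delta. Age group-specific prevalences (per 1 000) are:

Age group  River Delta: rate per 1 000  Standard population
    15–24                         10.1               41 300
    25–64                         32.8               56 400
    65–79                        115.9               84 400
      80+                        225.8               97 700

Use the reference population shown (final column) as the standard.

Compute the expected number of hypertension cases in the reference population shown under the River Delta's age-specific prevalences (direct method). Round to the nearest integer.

Expected hypertension cases = Σ (standard pop × age-specific rate ÷ 1 000)
= 41 300×10.1/1 000 + 56 400×32.8/1 000 + 84 400×115.9/1 000 + 97 700×225.8/1 000
= 417.13 + 1849.92 + 9781.96 + 22060.66 = 34109.67.

34110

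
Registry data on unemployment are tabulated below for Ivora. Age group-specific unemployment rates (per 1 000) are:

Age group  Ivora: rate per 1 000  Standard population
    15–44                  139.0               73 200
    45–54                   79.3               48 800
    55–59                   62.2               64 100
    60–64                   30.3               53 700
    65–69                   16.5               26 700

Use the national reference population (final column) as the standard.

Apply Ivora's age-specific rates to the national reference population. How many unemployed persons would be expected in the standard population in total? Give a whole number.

20099

Expected unemployed persons = Σ (standard pop × age-specific rate ÷ 1 000)
= 73 200×139.0/1 000 + 48 800×79.3/1 000 + 64 100×62.2/1 000 + 53 700×30.3/1 000 + 26 700×16.5/1 000
= 10174.80 + 3869.84 + 3987.02 + 1627.11 + 440.55 = 20099.32.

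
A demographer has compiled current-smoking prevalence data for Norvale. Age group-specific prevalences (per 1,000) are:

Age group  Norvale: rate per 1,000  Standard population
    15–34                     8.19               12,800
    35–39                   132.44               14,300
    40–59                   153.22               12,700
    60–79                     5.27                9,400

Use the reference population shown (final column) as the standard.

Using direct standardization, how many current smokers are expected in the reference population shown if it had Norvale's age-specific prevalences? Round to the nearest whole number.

Expected current smokers = Σ (standard pop × age-specific rate ÷ 1,000)
= 12,800×8.19/1,000 + 14,300×132.44/1,000 + 12,700×153.22/1,000 + 9,400×5.27/1,000
= 104.83 + 1893.89 + 1945.89 + 49.54 = 3994.16.

3994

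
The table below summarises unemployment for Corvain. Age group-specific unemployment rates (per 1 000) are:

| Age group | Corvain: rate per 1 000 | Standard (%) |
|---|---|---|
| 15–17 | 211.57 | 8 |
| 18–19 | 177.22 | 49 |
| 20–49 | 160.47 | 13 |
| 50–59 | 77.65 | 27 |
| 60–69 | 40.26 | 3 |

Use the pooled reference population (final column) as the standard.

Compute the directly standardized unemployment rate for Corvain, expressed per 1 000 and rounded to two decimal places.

146.80

Standard weights: 0.08, 0.49, 0.13, 0.27, 0.03.
Standardized rate: 0.0800×211.57 + 0.4900×177.22 + 0.1300×160.47 + 0.2700×77.65 + 0.0300×40.26 = 146.7978 per 1 000.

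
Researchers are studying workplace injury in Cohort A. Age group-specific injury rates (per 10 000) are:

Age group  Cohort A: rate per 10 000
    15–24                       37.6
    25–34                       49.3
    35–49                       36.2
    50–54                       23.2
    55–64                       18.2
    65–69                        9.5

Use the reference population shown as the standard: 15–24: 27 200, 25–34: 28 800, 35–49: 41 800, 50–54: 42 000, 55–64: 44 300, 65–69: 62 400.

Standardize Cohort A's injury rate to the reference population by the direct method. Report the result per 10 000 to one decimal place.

25.7

Standard total = 246 500; weights = 0.1103, 0.1168, 0.1696, 0.1704, 0.1797, 0.2531.
Standardized rate: 0.1103×37.6 + 0.1168×49.3 + 0.1696×36.2 + 0.1704×23.2 + 0.1797×18.2 + 0.2531×9.5 = 25.6762 per 10 000.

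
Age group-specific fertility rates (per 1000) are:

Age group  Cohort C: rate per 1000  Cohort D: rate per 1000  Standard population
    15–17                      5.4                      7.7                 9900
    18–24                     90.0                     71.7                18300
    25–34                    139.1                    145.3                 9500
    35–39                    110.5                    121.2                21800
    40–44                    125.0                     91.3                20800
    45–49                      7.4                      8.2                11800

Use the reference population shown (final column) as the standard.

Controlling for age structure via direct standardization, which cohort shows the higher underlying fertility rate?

Cohort C

Standard total = 92100; weights = 0.1075, 0.1987, 0.1031, 0.2367, 0.2258, 0.1281.
Cohort C: 0.1075×5.4 + 0.1987×90.0 + 0.1031×139.1 + 0.2367×110.5 + 0.2258×125.0 + 0.1281×7.4 = 88.1447 per 1000.
Cohort D: 0.1075×7.7 + 0.1987×71.7 + 0.1031×145.3 + 0.2367×121.2 + 0.2258×91.3 + 0.1281×8.2 = 80.4197 per 1000.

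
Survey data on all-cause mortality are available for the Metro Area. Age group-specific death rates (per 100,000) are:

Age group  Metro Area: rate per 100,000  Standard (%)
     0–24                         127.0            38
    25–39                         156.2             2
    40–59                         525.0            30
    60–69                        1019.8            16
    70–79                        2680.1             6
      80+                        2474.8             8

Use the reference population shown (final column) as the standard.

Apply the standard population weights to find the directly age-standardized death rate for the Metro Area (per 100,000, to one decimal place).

730.8

Standard weights: 0.38, 0.02, 0.30, 0.16, 0.06, 0.08.
Standardized rate: 0.3800×127.0 + 0.0200×156.2 + 0.3000×525.0 + 0.1600×1019.8 + 0.0600×2680.1 + 0.0800×2474.8 = 730.8420 per 100,000.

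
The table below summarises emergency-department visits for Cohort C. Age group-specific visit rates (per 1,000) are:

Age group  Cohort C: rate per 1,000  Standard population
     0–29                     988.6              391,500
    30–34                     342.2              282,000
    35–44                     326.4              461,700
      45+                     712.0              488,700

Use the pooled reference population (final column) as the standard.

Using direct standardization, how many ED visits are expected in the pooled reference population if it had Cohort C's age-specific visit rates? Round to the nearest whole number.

982191

Expected ED visits = Σ (standard pop × age-specific rate ÷ 1,000)
= 391,500×988.6/1,000 + 282,000×342.2/1,000 + 461,700×326.4/1,000 + 488,700×712.0/1,000
= 387036.90 + 96500.40 + 150698.88 + 347954.40 = 982190.58.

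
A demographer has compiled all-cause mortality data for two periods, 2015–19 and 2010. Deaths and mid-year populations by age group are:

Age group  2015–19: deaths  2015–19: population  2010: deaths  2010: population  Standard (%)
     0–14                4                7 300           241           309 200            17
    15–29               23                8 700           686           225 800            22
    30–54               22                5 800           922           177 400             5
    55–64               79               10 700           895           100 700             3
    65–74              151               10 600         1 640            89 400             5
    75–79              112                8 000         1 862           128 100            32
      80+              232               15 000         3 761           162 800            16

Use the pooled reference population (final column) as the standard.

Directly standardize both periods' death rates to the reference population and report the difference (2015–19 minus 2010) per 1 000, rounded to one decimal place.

Age-specific rates per 1 000 for 2015–19: 0.548, 2.644, 3.793, 7.383, 14.245, 14.000, 15.467.
For 2010: 0.779, 3.038, 5.197, 8.888, 18.345, 14.536, 23.102.
Standard weights: 0.17, 0.22, 0.05, 0.03, 0.05, 0.32, 0.16.
2015–19: 0.1700×0.548 + 0.2200×2.644 + 0.0500×3.793 + 0.0300×7.383 + 0.0500×14.245 + 0.3200×14.000 + 0.1600×15.467 = 8.7528 per 1 000.
2010: 0.1700×0.779 + 0.2200×3.038 + 0.0500×5.197 + 0.0300×8.888 + 0.0500×18.345 + 0.3200×14.536 + 0.1600×23.102 = 10.5923 per 1 000.
Difference = 8.7528 − 10.5923 = -1.8394.

-1.8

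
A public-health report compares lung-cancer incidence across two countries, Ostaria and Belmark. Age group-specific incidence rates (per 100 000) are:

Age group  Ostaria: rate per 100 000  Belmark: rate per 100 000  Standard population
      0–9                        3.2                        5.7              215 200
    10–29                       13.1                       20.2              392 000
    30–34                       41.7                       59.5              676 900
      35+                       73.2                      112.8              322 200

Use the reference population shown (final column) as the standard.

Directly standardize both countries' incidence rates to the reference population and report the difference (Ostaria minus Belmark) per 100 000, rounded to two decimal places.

-17.51

Standard total = 1 606 300; weights = 0.1340, 0.2440, 0.4214, 0.2006.
Ostaria: 0.1340×3.2 + 0.2440×13.1 + 0.4214×41.7 + 0.2006×73.2 = 35.8810 per 100 000.
Belmark: 0.1340×5.7 + 0.2440×20.2 + 0.4214×59.5 + 0.2006×112.8 = 53.3927 per 100 000.
Difference = 35.8810 − 53.3927 = -17.5118.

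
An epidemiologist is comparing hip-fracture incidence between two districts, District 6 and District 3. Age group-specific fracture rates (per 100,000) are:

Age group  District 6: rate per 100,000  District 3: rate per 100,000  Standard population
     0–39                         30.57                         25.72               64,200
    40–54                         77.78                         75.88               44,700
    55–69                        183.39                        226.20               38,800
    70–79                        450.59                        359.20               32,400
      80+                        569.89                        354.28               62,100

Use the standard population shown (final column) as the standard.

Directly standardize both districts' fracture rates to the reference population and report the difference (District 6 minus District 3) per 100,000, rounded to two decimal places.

62.29

Standard total = 242,200; weights = 0.2651, 0.1846, 0.1602, 0.1338, 0.2564.
District 6: 0.2651×30.57 + 0.1846×77.78 + 0.1602×183.39 + 0.1338×450.59 + 0.2564×569.89 = 258.2336 per 100,000.
District 3: 0.2651×25.72 + 0.1846×75.88 + 0.1602×226.20 + 0.1338×359.20 + 0.2564×354.28 = 195.9475 per 100,000.
Difference = 258.2336 − 195.9475 = 62.2861.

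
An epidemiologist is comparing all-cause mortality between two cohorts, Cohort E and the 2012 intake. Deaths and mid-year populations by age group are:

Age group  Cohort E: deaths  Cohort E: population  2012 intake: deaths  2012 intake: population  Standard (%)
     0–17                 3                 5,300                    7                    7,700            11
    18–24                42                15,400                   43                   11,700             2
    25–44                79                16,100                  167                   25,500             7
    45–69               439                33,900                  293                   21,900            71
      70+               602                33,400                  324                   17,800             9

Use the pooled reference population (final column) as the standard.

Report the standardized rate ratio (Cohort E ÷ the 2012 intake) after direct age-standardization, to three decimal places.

Age-specific rates per 1,000 for Cohort E: 0.566, 2.727, 4.907, 12.950, 18.024.
For the 2012 intake: 0.909, 3.675, 6.549, 13.379, 18.202.
Standard weights: 0.11, 0.02, 0.07, 0.71, 0.09.
Cohort E: 0.1100×0.566 + 0.0200×2.727 + 0.0700×4.907 + 0.7100×12.950 + 0.0900×18.024 = 11.2768 per 1,000.
The 2012 intake: 0.1100×0.909 + 0.0200×3.675 + 0.0700×6.549 + 0.7100×13.379 + 0.0900×18.202 = 11.7692 per 1,000.
Ratio = 11.2768 ÷ 11.7692 = 0.95816.

0.958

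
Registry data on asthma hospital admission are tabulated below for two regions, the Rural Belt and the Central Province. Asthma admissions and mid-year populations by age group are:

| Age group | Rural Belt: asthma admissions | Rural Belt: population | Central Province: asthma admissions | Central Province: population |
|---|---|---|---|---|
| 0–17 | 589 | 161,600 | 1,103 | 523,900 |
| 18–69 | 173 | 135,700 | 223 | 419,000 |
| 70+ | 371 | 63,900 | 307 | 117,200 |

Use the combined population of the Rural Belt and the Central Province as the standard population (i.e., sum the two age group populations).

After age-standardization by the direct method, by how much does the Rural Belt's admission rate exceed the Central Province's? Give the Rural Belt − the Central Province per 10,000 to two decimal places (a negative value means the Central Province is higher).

14.38

Age-specific rates per 10,000 for the Rural Belt: 36.45, 12.75, 58.06.
For the Central Province: 21.05, 5.32, 26.19.
Combined standard total = 1,421,300; weights = 0.4823, 0.3903, 0.1274.
The Rural Belt: 0.4823×36.45 + 0.3903×12.75 + 0.1274×58.06 = 29.9524 per 10,000.
The Central Province: 0.4823×21.05 + 0.3903×5.32 + 0.1274×26.19 = 15.5691 per 10,000.
Difference = 29.9524 − 15.5691 = 14.3834.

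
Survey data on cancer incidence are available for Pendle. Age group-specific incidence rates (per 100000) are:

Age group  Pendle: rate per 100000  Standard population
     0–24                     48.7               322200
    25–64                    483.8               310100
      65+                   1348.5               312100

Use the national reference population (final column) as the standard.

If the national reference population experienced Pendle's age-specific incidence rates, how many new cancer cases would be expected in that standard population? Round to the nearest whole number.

5866

Expected new cancer cases = Σ (standard pop × age-specific rate ÷ 100000)
= 322200×48.7/100000 + 310100×483.8/100000 + 312100×1348.5/100000
= 156.91 + 1500.26 + 4208.67 = 5865.84.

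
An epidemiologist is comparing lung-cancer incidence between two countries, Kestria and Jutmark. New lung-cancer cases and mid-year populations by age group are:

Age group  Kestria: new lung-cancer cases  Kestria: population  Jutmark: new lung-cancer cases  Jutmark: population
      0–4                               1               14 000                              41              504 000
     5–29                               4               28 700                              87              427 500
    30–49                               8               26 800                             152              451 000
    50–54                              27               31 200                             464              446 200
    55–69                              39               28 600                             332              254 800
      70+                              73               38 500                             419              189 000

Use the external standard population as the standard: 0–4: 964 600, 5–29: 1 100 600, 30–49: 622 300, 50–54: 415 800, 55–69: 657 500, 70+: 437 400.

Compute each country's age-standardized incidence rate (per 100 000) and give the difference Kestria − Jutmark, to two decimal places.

-6.60

Age-specific rates per 100 000 for Kestria: 7.14, 13.94, 29.85, 86.54, 136.36, 189.61.
For Jutmark: 8.13, 20.35, 33.70, 103.99, 130.30, 221.69.
Standard total = 4 198 200; weights = 0.2298, 0.2622, 0.1482, 0.0990, 0.1566, 0.1042.
Kestria: 0.2298×7.14 + 0.2622×13.94 + 0.1482×29.85 + 0.0990×86.54 + 0.1566×136.36 + 0.1042×189.61 = 59.4023 per 100 000.
Jutmark: 0.2298×8.13 + 0.2622×20.35 + 0.1482×33.70 + 0.0990×103.99 + 0.1566×130.30 + 0.1042×221.69 = 66.0037 per 100 000.
Difference = 59.4023 − 66.0037 = -6.6014.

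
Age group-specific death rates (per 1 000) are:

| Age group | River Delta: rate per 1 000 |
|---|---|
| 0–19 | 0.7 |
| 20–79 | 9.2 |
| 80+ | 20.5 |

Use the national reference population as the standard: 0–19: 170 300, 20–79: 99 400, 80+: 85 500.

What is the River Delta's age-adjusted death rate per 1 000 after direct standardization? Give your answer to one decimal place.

7.8

Standard total = 355 200; weights = 0.4794, 0.2798, 0.2407.
Standardized rate: 0.4794×0.7 + 0.2798×9.2 + 0.2407×20.5 = 7.8447 per 1 000.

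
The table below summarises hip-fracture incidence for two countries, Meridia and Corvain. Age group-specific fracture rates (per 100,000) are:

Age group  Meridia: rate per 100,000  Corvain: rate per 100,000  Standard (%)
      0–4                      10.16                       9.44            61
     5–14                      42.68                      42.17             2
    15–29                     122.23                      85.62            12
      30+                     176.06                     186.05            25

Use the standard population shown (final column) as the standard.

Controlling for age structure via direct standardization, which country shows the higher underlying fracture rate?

Meridia

Standard weights: 0.61, 0.02, 0.12, 0.25.
Meridia: 0.6100×10.16 + 0.0200×42.68 + 0.1200×122.23 + 0.2500×176.06 = 65.7338 per 100,000.
Corvain: 0.6100×9.44 + 0.0200×42.17 + 0.1200×85.62 + 0.2500×186.05 = 63.3887 per 100,000.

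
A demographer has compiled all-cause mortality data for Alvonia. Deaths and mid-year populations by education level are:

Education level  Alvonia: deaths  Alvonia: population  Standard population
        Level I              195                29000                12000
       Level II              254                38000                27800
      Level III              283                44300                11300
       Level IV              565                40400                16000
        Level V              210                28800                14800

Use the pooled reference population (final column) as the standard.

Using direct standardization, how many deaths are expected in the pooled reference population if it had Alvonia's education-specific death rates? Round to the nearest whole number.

670

Education-specific rates per 100000 for Alvonia: 672.41, 668.42, 638.83, 1398.51, 729.17.
Expected deaths = Σ (standard pop × education-specific rate ÷ 100000)
= 12000×672.41/100000 + 27800×668.42/100000 + 11300×638.83/100000 + 16000×1398.51/100000 + 14800×729.17/100000
= 80.69 + 185.82 + 72.19 + 223.76 + 107.92 = 670.38.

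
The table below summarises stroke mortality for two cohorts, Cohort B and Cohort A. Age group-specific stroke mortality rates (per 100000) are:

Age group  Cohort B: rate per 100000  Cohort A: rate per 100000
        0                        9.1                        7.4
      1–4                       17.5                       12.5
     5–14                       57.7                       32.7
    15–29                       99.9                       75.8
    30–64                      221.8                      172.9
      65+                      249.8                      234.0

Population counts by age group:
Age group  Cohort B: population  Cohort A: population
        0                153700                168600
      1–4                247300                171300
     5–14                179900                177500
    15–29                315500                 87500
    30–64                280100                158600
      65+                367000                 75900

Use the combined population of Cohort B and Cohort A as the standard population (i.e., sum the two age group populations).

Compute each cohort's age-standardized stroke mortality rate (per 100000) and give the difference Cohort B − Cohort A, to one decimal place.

20.9

Combined standard total = 2382900; weights = 0.1353, 0.1757, 0.1500, 0.1691, 0.1841, 0.1859.
Cohort B: 0.1353×9.1 + 0.1757×17.5 + 0.1500×57.7 + 0.1691×99.9 + 0.1841×221.8 + 0.1859×249.8 = 117.1179 per 100000.
Cohort A: 0.1353×7.4 + 0.1757×12.5 + 0.1500×32.7 + 0.1691×75.8 + 0.1841×172.9 + 0.1859×234.0 = 96.2448 per 100000.
Difference = 117.1179 − 96.2448 = 20.8731.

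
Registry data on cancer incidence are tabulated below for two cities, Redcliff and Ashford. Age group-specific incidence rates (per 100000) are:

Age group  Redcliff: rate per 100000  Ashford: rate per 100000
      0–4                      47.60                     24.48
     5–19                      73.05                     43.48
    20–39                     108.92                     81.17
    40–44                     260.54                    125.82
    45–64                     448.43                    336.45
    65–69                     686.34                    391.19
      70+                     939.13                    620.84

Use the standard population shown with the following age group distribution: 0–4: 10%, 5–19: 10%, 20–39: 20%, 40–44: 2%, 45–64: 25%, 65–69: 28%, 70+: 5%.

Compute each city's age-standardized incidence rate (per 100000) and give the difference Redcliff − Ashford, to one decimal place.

140.1

Standard weights: 0.10, 0.10, 0.20, 0.02, 0.25, 0.28, 0.05.
Redcliff: 0.1000×47.60 + 0.1000×73.05 + 0.2000×108.92 + 0.0200×260.54 + 0.2500×448.43 + 0.2800×686.34 + 0.0500×939.13 = 390.2990 per 100000.
Ashford: 0.1000×24.48 + 0.1000×43.48 + 0.2000×81.17 + 0.0200×125.82 + 0.2500×336.45 + 0.2800×391.19 + 0.0500×620.84 = 250.2341 per 100000.
Difference = 390.2990 − 250.2341 = 140.0649.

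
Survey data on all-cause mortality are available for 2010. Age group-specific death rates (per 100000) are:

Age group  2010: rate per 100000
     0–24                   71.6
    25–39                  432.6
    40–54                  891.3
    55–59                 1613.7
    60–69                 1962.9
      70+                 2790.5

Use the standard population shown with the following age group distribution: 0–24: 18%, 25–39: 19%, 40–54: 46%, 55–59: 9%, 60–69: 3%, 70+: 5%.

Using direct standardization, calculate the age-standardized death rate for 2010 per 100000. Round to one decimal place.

848.7

Standard weights: 0.18, 0.19, 0.46, 0.09, 0.03, 0.05.
Standardized rate: 0.1800×71.6 + 0.1900×432.6 + 0.4600×891.3 + 0.0900×1613.7 + 0.0300×1962.9 + 0.0500×2790.5 = 848.7250 per 100000.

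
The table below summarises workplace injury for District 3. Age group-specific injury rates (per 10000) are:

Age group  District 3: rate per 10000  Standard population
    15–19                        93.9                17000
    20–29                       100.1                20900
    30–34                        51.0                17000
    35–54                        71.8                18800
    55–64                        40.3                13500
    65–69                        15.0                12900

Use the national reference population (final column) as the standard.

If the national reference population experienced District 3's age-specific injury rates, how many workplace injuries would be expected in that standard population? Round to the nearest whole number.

664

Expected workplace injuries = Σ (standard pop × age-specific rate ÷ 10000)
= 17000×93.9/10000 + 20900×100.1/10000 + 17000×51.0/10000 + 18800×71.8/10000 + 13500×40.3/10000 + 12900×15.0/10000
= 159.63 + 209.21 + 86.70 + 134.98 + 54.41 + 19.35 = 664.28.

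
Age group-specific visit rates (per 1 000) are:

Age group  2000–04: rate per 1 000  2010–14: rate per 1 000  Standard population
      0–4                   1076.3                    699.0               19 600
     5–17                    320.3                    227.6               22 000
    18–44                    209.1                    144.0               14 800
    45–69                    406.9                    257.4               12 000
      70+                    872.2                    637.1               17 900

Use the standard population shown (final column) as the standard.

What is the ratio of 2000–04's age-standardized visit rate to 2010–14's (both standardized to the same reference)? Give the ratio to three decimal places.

Standard total = 86 300; weights = 0.2271, 0.2549, 0.1715, 0.1390, 0.2074.
2000–04: 0.2271×1076.3 + 0.2549×320.3 + 0.1715×209.1 + 0.1390×406.9 + 0.2074×872.2 = 599.4431 per 1 000.
2010–14: 0.2271×699.0 + 0.2549×227.6 + 0.1715×144.0 + 0.1390×257.4 + 0.2074×637.1 = 409.4054 per 1 000.
Ratio = 599.4431 ÷ 409.4054 = 1.46418.

1.464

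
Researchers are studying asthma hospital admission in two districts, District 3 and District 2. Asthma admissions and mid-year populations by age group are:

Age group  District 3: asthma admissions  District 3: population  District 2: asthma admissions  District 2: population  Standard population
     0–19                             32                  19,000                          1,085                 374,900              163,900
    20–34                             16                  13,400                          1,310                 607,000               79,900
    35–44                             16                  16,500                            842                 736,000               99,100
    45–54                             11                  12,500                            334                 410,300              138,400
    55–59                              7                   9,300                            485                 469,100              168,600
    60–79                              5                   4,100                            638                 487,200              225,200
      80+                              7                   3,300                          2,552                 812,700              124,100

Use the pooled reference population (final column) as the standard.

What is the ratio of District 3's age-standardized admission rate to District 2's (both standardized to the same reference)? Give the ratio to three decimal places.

Age-specific rates per 10,000 for District 3: 16.84, 11.94, 9.70, 8.80, 7.53, 12.20, 21.21.
For District 2: 28.94, 21.58, 11.44, 8.14, 10.34, 13.10, 31.40.
Standard total = 999,200; weights = 0.1640, 0.0800, 0.0992, 0.1385, 0.1687, 0.2254, 0.1242.
District 3: 0.1640×16.84 + 0.0800×11.94 + 0.0992×9.70 + 0.1385×8.80 + 0.1687×7.53 + 0.2254×12.20 + 0.1242×21.21 = 12.5512 per 10,000.
District 2: 0.1640×28.94 + 0.0800×21.58 + 0.0992×11.44 + 0.1385×8.14 + 0.1687×10.34 + 0.2254×13.10 + 0.1242×31.40 = 17.3311 per 10,000.
Ratio = 12.5512 ÷ 17.3311 = 0.72420.

0.724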